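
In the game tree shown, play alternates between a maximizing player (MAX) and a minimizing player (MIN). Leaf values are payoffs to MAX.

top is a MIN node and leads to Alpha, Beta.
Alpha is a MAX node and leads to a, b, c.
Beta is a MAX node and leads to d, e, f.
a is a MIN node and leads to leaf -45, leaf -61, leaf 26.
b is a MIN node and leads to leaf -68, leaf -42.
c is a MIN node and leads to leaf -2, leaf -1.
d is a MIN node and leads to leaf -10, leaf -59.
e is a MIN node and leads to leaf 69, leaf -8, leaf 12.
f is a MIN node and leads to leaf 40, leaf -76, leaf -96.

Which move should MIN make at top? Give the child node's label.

a (MIN): min(-45, -61, 26) = -61
b (MIN): min(-68, -42) = -68
c (MIN): min(-2, -1) = -2
Alpha (MAX): max(-61, -68, -2) = -2
d (MIN): min(-10, -59) = -59
e (MIN): min(69, -8, 12) = -8
f (MIN): min(40, -76, -96) = -96
Beta (MAX): max(-59, -8, -96) = -8
top (MIN): min(-2, -8) = -8
MIN at top wants the lowest of {Alpha=-2, Beta=-8}, so chooses Beta.

Beta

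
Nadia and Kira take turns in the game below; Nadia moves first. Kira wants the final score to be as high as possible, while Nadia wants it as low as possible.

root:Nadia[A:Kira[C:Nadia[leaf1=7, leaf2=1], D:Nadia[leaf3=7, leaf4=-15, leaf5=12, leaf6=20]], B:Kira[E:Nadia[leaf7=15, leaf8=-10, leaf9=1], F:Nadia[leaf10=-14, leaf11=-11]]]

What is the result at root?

C (Nadia): min(7, 1) = 1
D (Nadia): min(7, -15, 12, 20) = -15
A (Kira): max(1, -15) = 1
E (Nadia): min(15, -10, 1) = -10
F (Nadia): min(-14, -11) = -14
B (Kira): max(-10, -14) = -10
root (Nadia): min(1, -10) = -10

-10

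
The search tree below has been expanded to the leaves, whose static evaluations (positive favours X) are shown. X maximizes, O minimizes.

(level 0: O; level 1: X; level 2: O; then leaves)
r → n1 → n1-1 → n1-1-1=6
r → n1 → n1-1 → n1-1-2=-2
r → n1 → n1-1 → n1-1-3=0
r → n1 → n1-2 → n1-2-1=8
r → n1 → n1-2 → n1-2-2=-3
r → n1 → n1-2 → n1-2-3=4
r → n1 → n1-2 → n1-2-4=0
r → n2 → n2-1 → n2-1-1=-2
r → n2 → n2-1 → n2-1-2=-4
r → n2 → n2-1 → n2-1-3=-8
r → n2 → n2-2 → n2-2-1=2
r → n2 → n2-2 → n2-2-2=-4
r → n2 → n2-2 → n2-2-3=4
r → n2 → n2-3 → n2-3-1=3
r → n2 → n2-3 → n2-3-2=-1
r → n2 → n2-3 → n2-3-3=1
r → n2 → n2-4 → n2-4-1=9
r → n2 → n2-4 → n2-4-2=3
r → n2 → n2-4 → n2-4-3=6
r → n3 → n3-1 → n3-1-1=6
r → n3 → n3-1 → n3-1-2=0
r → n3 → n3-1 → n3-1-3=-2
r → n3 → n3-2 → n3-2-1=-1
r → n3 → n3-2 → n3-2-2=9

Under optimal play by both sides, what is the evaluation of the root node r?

-2

n1-1 (O): min(6, -2, 0) = -2
n1-2 (O): min(8, -3, 4, 0) = -3
n1 (X): max(-2, -3) = -2
n2-1 (O): min(-2, -4, -8) = -8
n2-2 (O): min(2, -4, 4) = -4
n2-3 (O): min(3, -1, 1) = -1
n2-4 (O): min(9, 3, 6) = 3
n2 (X): max(-8, -4, -1, 3) = 3
n3-1 (O): min(6, 0, -2) = -2
n3-2 (O): min(-1, 9) = -1
n3 (X): max(-2, -1) = -1
r (O): min(-2, 3, -1) = -2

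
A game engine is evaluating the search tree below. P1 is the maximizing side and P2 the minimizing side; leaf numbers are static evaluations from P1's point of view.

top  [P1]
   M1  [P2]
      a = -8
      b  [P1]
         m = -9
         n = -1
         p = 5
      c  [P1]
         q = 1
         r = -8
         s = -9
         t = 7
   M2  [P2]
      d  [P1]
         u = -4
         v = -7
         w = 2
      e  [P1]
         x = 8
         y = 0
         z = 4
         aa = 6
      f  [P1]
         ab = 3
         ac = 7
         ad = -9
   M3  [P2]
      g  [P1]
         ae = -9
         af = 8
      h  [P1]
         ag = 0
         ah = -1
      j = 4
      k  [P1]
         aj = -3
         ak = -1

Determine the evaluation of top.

b (P1): max(-9, -1, 5) = 5
c (P1): max(1, -8, -9, 7) = 7
M1 (P2): min(-8, 5, 7) = -8
d (P1): max(-4, -7, 2) = 2
e (P1): max(8, 0, 4, 6) = 8
f (P1): max(3, 7, -9) = 7
M2 (P2): min(2, 8, 7) = 2
g (P1): max(-9, 8) = 8
h (P1): max(0, -1) = 0
k (P1): max(-3, -1) = -1
M3 (P2): min(8, 0, 4, -1) = -1
top (P1): max(-8, 2, -1) = 2

2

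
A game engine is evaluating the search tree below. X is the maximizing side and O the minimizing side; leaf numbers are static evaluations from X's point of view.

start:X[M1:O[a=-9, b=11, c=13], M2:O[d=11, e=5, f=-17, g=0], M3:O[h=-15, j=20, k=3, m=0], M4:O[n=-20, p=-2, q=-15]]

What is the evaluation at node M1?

M1 (O): min(-9, 11, 13) = -9

-9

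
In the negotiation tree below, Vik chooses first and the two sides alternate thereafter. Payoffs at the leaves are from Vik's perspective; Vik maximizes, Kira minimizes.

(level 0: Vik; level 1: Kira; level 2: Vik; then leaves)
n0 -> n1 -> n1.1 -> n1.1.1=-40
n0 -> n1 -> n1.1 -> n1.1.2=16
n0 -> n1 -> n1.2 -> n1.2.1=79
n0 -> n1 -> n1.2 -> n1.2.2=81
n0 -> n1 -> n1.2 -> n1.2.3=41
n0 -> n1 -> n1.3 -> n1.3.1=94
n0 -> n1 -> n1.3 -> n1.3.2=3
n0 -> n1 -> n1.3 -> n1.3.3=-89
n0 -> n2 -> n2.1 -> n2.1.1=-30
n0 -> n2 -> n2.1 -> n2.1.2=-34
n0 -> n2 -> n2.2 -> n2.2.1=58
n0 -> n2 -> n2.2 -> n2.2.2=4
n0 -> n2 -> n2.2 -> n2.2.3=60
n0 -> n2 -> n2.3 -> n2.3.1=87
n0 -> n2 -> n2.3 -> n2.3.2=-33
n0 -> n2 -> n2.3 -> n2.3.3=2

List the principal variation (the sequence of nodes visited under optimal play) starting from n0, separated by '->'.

n0 -> n1 -> n1.1 -> n1.1.2

n1.1 (Vik): max(-40, 16) = 16
n1.2 (Vik): max(79, 81, 41) = 81
n1.3 (Vik): max(94, 3, -89) = 94
n1 (Kira): min(16, 81, 94) = 16
n2.1 (Vik): max(-30, -34) = -30
n2.2 (Vik): max(58, 4, 60) = 60
n2.3 (Vik): max(87, -33, 2) = 87
n2 (Kira): min(-30, 60, 87) = -30
n0 (Vik): max(16, -30) = 16
At n0, Vik picks n1 (highest: 16).
At n1, Kira picks n1.1 (lowest: 16).
At n1.1, Vik picks n1.1.2 (highest: 16).
Terminal value 16.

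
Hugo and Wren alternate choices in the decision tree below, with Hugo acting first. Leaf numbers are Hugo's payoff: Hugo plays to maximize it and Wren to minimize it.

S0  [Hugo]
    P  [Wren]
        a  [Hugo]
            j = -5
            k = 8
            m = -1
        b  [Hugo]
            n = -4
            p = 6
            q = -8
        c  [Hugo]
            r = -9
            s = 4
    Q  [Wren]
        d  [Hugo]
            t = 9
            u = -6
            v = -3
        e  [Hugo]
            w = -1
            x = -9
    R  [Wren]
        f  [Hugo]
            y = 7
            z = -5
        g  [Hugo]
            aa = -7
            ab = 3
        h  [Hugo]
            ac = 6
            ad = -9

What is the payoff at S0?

a (Hugo): max(-5, 8, -1) = 8
b (Hugo): max(-4, 6, -8) = 6
c (Hugo): max(-9, 4) = 4
P (Wren): min(8, 6, 4) = 4
d (Hugo): max(9, -6, -3) = 9
e (Hugo): max(-1, -9) = -1
Q (Wren): min(9, -1) = -1
f (Hugo): max(7, -5) = 7
g (Hugo): max(-7, 3) = 3
h (Hugo): max(6, -9) = 6
R (Wren): min(7, 3, 6) = 3
S0 (Hugo): max(4, -1, 3) = 4

4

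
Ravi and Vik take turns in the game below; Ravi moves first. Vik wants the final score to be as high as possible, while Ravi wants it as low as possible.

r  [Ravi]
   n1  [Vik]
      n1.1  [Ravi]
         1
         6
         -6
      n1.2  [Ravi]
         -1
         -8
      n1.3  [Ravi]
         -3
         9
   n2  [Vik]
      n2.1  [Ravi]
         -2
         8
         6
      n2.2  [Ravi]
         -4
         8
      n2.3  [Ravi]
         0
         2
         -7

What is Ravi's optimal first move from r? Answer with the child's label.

n1

n1.1 (Ravi): min(1, 6, -6) = -6
n1.2 (Ravi): min(-1, -8) = -8
n1.3 (Ravi): min(-3, 9) = -3
n1 (Vik): max(-6, -8, -3) = -3
n2.1 (Ravi): min(-2, 8, 6) = -2
n2.2 (Ravi): min(-4, 8) = -4
n2.3 (Ravi): min(0, 2, -7) = -7
n2 (Vik): max(-2, -4, -7) = -2
r (Ravi): min(-3, -2) = -3
Ravi at r wants the lowest of {n1=-3, n2=-2}, so chooses n1.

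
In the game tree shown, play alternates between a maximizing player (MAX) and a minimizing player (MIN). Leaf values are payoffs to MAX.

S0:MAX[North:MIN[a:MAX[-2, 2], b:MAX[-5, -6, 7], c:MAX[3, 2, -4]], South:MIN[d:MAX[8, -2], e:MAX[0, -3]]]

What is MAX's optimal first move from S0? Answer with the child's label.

North

a (MAX): max(-2, 2) = 2
b (MAX): max(-5, -6, 7) = 7
c (MAX): max(3, 2, -4) = 3
North (MIN): min(2, 7, 3) = 2
d (MAX): max(8, -2) = 8
e (MAX): max(0, -3) = 0
South (MIN): min(8, 0) = 0
S0 (MAX): max(2, 0) = 2
MAX at S0 wants the highest of {North=2, South=0}, so chooses North.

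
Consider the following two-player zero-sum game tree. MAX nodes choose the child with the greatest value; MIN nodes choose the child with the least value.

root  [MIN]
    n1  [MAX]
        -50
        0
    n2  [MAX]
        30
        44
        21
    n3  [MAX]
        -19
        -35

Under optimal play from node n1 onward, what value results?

n1 (MAX): max(-50, 0) = 0

0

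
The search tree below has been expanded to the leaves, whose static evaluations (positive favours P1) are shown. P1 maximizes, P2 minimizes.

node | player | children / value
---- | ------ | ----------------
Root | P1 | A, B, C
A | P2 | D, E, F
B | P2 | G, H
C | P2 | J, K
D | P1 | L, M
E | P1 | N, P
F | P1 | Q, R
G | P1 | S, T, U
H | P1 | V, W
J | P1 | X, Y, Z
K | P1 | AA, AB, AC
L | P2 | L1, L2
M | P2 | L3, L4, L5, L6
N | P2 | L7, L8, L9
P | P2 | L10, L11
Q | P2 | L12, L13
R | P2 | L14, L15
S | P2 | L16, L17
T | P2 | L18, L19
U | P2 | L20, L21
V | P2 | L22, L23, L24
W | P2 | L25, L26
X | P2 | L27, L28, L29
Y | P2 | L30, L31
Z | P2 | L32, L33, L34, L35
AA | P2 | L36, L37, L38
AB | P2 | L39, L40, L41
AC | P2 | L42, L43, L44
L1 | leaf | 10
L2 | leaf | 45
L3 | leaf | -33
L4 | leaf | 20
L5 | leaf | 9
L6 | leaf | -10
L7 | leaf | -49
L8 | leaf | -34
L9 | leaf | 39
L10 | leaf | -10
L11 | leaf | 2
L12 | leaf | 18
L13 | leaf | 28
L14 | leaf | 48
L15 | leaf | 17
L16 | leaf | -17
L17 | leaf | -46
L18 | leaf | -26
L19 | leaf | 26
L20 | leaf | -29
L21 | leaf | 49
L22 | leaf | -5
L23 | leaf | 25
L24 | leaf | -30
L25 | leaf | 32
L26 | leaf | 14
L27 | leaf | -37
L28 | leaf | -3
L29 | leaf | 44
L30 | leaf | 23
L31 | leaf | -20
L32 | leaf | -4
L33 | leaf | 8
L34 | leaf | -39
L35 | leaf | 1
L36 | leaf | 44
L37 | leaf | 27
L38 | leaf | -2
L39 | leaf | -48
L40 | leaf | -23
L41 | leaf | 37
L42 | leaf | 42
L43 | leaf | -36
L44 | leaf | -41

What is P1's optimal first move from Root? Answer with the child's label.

A

L (P2): min(10, 45) = 10
M (P2): min(-33, 20, 9, -10) = -33
D (P1): max(10, -33) = 10
N (P2): min(-49, -34, 39) = -49
P (P2): min(-10, 2) = -10
E (P1): max(-49, -10) = -10
Q (P2): min(18, 28) = 18
R (P2): min(48, 17) = 17
F (P1): max(18, 17) = 18
A (P2): min(10, -10, 18) = -10
S (P2): min(-17, -46) = -46
T (P2): min(-26, 26) = -26
U (P2): min(-29, 49) = -29
G (P1): max(-46, -26, -29) = -26
V (P2): min(-5, 25, -30) = -30
W (P2): min(32, 14) = 14
H (P1): max(-30, 14) = 14
B (P2): min(-26, 14) = -26
X (P2): min(-37, -3, 44) = -37
Y (P2): min(23, -20) = -20
Z (P2): min(-4, 8, -39, 1) = -39
J (P1): max(-37, -20, -39) = -20
AA (P2): min(44, 27, -2) = -2
AB (P2): min(-48, -23, 37) = -48
AC (P2): min(42, -36, -41) = -41
K (P1): max(-2, -48, -41) = -2
C (P2): min(-20, -2) = -20
Root (P1): max(-10, -26, -20) = -10
P1 at Root wants the highest of {A=-10, B=-26, C=-20}, so chooses A.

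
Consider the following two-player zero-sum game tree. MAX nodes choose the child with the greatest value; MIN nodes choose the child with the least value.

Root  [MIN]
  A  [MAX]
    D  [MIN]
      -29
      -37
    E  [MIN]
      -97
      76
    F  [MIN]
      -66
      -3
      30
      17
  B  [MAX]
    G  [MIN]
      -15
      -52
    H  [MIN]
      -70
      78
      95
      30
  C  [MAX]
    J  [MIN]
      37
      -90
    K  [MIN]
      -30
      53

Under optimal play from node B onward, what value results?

G (MIN): min(-15, -52) = -52
H (MIN): min(-70, 78, 95, 30) = -70
B (MAX): max(-52, -70) = -52

-52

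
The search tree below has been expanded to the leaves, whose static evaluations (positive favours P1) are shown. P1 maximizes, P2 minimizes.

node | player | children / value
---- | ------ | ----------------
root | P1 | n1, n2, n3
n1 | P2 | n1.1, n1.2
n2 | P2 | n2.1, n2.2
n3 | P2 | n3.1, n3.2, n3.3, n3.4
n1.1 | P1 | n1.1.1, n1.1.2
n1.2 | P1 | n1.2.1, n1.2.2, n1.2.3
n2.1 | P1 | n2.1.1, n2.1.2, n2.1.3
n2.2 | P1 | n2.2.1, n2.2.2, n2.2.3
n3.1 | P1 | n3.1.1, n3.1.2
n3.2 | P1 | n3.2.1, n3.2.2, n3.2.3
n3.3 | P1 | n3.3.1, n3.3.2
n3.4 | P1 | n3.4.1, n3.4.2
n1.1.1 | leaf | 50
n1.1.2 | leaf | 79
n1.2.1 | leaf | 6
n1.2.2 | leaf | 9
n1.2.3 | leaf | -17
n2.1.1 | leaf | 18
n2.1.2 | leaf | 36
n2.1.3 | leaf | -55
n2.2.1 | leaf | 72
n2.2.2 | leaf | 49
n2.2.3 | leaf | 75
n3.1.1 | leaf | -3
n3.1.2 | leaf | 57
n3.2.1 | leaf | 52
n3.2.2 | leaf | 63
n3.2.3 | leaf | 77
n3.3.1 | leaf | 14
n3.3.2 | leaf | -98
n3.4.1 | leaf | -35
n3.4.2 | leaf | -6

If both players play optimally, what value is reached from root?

36

n1.1 (P1): max(50, 79) = 79
n1.2 (P1): max(6, 9, -17) = 9
n1 (P2): min(79, 9) = 9
n2.1 (P1): max(18, 36, -55) = 36
n2.2 (P1): max(72, 49, 75) = 75
n2 (P2): min(36, 75) = 36
n3.1 (P1): max(-3, 57) = 57
n3.2 (P1): max(52, 63, 77) = 77
n3.3 (P1): max(14, -98) = 14
n3.4 (P1): max(-35, -6) = -6
n3 (P2): min(57, 77, 14, -6) = -6
root (P1): max(9, 36, -6) = 36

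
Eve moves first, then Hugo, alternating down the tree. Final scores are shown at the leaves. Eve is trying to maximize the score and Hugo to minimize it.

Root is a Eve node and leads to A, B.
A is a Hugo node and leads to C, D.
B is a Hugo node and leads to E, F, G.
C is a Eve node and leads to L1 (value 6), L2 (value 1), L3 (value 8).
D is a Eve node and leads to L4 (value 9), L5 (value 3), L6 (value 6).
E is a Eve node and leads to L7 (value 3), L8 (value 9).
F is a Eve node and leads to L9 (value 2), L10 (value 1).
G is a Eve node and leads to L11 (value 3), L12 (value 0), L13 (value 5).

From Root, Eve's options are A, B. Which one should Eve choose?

A

C (Eve): max(6, 1, 8) = 8
D (Eve): max(9, 3, 6) = 9
A (Hugo): min(8, 9) = 8
E (Eve): max(3, 9) = 9
F (Eve): max(2, 1) = 2
G (Eve): max(3, 0, 5) = 5
B (Hugo): min(9, 2, 5) = 2
Root (Eve): max(8, 2) = 8
Eve at Root wants the highest of {A=8, B=2}, so chooses A.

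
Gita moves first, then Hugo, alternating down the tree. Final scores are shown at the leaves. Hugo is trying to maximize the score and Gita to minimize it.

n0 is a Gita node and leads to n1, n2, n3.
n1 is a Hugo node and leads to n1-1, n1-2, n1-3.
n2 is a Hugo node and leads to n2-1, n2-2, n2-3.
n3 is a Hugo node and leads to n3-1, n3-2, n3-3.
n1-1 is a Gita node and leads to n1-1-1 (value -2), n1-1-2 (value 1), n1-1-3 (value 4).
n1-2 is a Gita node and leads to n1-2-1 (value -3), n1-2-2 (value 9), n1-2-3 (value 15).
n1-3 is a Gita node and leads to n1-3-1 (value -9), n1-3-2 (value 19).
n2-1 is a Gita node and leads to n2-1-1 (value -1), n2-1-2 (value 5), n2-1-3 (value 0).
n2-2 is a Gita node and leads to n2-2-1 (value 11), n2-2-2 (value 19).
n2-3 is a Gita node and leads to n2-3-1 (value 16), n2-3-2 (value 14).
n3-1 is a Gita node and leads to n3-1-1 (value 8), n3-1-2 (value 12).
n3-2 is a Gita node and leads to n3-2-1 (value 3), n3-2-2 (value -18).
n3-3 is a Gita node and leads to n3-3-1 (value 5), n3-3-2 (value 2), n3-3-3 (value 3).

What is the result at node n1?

n1-1 (Gita): min(-2, 1, 4) = -2
n1-2 (Gita): min(-3, 9, 15) = -3
n1-3 (Gita): min(-9, 19) = -9
n1 (Hugo): max(-2, -3, -9) = -2

-2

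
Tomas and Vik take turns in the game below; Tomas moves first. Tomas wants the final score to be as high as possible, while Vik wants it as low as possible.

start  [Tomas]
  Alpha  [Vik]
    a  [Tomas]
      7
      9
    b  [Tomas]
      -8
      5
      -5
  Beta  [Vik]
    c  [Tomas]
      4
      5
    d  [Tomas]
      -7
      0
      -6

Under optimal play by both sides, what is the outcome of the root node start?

5

a (Tomas): max(7, 9) = 9
b (Tomas): max(-8, 5, -5) = 5
Alpha (Vik): min(9, 5) = 5
c (Tomas): max(4, 5) = 5
d (Tomas): max(-7, 0, -6) = 0
Beta (Vik): min(5, 0) = 0
start (Tomas): max(5, 0) = 5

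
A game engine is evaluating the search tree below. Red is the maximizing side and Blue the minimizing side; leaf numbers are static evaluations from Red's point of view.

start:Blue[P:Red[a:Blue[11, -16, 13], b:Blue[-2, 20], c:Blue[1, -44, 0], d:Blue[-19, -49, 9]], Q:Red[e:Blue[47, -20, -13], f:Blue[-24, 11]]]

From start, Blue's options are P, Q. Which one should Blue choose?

Q

a (Blue): min(11, -16, 13) = -16
b (Blue): min(-2, 20) = -2
c (Blue): min(1, -44, 0) = -44
d (Blue): min(-19, -49, 9) = -49
P (Red): max(-16, -2, -44, -49) = -2
e (Blue): min(47, -20, -13) = -20
f (Blue): min(-24, 11) = -24
Q (Red): max(-20, -24) = -20
start (Blue): min(-2, -20) = -20
Blue at start wants the lowest of {P=-2, Q=-20}, so chooses Q.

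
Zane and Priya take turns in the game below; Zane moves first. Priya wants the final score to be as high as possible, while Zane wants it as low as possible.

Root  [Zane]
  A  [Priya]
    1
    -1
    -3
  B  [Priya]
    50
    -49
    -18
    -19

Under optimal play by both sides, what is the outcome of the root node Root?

A (Priya): max(1, -1, -3) = 1
B (Priya): max(50, -49, -18, -19) = 50
Root (Zane): min(1, 50) = 1

1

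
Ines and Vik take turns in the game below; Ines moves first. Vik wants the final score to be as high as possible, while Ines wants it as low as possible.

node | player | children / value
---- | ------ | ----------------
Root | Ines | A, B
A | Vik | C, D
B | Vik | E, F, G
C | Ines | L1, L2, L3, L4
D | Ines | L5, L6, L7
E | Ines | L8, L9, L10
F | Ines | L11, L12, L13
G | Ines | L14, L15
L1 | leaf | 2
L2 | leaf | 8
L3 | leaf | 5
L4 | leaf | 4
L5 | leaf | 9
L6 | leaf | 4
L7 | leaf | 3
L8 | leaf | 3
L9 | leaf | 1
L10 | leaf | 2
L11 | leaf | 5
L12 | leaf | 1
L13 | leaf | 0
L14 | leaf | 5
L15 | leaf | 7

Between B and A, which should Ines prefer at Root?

E (Ines): min(3, 1, 2) = 1
F (Ines): min(5, 1, 0) = 0
G (Ines): min(5, 7) = 5
B (Vik): max(1, 0, 5) = 5
C (Ines): min(2, 8, 5, 4) = 2
D (Ines): min(9, 4, 3) = 3
A (Vik): max(2, 3) = 3
Ines prefers the lower value; B=5, A=3. A is better since 3 < 5.

A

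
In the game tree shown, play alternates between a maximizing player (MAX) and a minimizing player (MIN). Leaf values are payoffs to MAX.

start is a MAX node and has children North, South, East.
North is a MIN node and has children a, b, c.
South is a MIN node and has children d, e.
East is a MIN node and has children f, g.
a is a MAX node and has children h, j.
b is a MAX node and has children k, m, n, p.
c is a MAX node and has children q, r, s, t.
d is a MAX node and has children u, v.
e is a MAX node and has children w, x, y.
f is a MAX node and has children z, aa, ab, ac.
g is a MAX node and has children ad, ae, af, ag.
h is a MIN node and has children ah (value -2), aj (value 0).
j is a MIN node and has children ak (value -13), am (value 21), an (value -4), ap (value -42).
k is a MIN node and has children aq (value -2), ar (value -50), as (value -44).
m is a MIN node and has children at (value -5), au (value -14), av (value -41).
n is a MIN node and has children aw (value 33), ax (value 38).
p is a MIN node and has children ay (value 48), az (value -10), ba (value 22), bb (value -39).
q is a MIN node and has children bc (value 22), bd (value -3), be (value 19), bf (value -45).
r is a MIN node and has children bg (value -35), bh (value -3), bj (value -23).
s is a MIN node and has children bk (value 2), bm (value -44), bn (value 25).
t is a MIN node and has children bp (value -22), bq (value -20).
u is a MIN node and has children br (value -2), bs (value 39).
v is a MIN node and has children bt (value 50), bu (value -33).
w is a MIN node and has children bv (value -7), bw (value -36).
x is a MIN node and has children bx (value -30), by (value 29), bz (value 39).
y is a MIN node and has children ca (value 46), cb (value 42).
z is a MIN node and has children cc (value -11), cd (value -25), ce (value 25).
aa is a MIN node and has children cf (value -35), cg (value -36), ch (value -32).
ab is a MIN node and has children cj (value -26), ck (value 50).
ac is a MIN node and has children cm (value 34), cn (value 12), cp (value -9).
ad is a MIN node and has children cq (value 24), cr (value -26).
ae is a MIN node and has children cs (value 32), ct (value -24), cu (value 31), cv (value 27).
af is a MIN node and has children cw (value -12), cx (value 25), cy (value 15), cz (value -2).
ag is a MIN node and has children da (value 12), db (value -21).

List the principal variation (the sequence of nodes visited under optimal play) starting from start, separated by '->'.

h (MIN): min(-2, 0) = -2
j (MIN): min(-13, 21, -4, -42) = -42
a (MAX): max(-2, -42) = -2
k (MIN): min(-2, -50, -44) = -50
m (MIN): min(-5, -14, -41) = -41
n (MIN): min(33, 38) = 33
p (MIN): min(48, -10, 22, -39) = -39
b (MAX): max(-50, -41, 33, -39) = 33
q (MIN): min(22, -3, 19, -45) = -45
r (MIN): min(-35, -3, -23) = -35
s (MIN): min(2, -44, 25) = -44
t (MIN): min(-22, -20) = -22
c (MAX): max(-45, -35, -44, -22) = -22
North (MIN): min(-2, 33, -22) = -22
u (MIN): min(-2, 39) = -2
v (MIN): min(50, -33) = -33
d (MAX): max(-2, -33) = -2
w (MIN): min(-7, -36) = -36
x (MIN): min(-30, 29, 39) = -30
y (MIN): min(46, 42) = 42
e (MAX): max(-36, -30, 42) = 42
South (MIN): min(-2, 42) = -2
z (MIN): min(-11, -25, 25) = -25
aa (MIN): min(-35, -36, -32) = -36
ab (MIN): min(-26, 50) = -26
ac (MIN): min(34, 12, -9) = -9
f (MAX): max(-25, -36, -26, -9) = -9
ad (MIN): min(24, -26) = -26
ae (MIN): min(32, -24, 31, 27) = -24
af (MIN): min(-12, 25, 15, -2) = -12
ag (MIN): min(12, -21) = -21
g (MAX): max(-26, -24, -12, -21) = -12
East (MIN): min(-9, -12) = -12
start (MAX): max(-22, -2, -12) = -2
At start, MAX picks South (highest: -2).
At South, MIN picks d (lowest: -2).
At d, MAX picks u (highest: -2).
At u, MIN picks br (lowest: -2).
Terminal value -2.

start -> South -> d -> u -> br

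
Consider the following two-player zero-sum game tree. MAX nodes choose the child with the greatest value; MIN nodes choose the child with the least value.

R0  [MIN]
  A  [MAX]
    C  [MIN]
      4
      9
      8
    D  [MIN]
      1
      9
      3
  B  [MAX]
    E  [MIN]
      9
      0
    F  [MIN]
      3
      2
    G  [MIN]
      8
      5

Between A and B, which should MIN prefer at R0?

A

C (MIN): min(4, 9, 8) = 4
D (MIN): min(1, 9, 3) = 1
A (MAX): max(4, 1) = 4
E (MIN): min(9, 0) = 0
F (MIN): min(3, 2) = 2
G (MIN): min(8, 5) = 5
B (MAX): max(0, 2, 5) = 5
MIN prefers the lower value; A=4, B=5. A is better since 4 < 5.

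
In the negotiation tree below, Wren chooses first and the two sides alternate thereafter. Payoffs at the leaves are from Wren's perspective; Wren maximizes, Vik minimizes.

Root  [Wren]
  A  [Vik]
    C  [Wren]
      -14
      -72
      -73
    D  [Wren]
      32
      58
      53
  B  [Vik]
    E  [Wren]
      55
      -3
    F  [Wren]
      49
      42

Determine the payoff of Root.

C (Wren): max(-14, -72, -73) = -14
D (Wren): max(32, 58, 53) = 58
A (Vik): min(-14, 58) = -14
E (Wren): max(55, -3) = 55
F (Wren): max(49, 42) = 49
B (Vik): min(55, 49) = 49
Root (Wren): max(-14, 49) = 49

49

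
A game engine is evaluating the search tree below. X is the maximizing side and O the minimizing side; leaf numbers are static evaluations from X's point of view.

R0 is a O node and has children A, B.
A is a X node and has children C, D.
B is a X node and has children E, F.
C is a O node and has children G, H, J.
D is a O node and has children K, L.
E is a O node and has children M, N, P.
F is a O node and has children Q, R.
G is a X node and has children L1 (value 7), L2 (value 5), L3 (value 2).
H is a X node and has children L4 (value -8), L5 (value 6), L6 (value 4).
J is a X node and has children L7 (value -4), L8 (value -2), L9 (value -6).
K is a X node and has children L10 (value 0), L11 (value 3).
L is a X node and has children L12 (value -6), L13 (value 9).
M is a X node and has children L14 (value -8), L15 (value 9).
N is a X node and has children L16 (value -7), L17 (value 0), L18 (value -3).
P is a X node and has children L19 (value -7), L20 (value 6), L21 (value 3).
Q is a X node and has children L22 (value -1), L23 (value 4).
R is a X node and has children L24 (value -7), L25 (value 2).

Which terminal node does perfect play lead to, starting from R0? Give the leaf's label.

L25

G (X): max(7, 5, 2) = 7
H (X): max(-8, 6, 4) = 6
J (X): max(-4, -2, -6) = -2
C (O): min(7, 6, -2) = -2
K (X): max(0, 3) = 3
L (X): max(-6, 9) = 9
D (O): min(3, 9) = 3
A (X): max(-2, 3) = 3
M (X): max(-8, 9) = 9
N (X): max(-7, 0, -3) = 0
P (X): max(-7, 6, 3) = 6
E (O): min(9, 0, 6) = 0
Q (X): max(-1, 4) = 4
R (X): max(-7, 2) = 2
F (O): min(4, 2) = 2
B (X): max(0, 2) = 2
R0 (O): min(3, 2) = 2
At R0, O picks B (lowest: 2).
At B, X picks F (highest: 2).
At F, O picks R (lowest: 2).
At R, X picks L25 (highest: 2).
Terminal value 2.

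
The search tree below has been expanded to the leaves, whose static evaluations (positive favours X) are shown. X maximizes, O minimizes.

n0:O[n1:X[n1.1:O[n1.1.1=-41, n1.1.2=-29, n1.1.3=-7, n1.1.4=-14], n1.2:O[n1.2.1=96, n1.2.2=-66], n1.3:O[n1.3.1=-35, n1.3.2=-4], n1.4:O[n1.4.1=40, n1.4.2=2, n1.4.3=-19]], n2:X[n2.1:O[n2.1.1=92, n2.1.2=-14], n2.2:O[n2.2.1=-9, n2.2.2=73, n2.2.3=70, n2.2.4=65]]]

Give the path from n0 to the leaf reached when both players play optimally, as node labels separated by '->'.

n1.1 (O): min(-41, -29, -7, -14) = -41
n1.2 (O): min(96, -66) = -66
n1.3 (O): min(-35, -4) = -35
n1.4 (O): min(40, 2, -19) = -19
n1 (X): max(-41, -66, -35, -19) = -19
n2.1 (O): min(92, -14) = -14
n2.2 (O): min(-9, 73, 70, 65) = -9
n2 (X): max(-14, -9) = -9
n0 (O): min(-19, -9) = -19
At n0, O picks n1 (lowest: -19).
At n1, X picks n1.4 (highest: -19).
At n1.4, O picks n1.4.3 (lowest: -19).
Terminal value -19.

n0 -> n1 -> n1.4 -> n1.4.3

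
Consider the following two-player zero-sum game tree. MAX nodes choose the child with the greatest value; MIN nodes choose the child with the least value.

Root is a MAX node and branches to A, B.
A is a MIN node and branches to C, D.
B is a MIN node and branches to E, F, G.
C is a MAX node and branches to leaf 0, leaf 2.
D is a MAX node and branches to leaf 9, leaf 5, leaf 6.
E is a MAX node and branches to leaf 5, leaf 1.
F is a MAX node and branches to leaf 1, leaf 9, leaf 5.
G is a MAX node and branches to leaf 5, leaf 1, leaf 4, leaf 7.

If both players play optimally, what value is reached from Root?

5

C (MAX): max(0, 2) = 2
D (MAX): max(9, 5, 6) = 9
A (MIN): min(2, 9) = 2
E (MAX): max(5, 1) = 5
F (MAX): max(1, 9, 5) = 9
G (MAX): max(5, 1, 4, 7) = 7
B (MIN): min(5, 9, 7) = 5
Root (MAX): max(2, 5) = 5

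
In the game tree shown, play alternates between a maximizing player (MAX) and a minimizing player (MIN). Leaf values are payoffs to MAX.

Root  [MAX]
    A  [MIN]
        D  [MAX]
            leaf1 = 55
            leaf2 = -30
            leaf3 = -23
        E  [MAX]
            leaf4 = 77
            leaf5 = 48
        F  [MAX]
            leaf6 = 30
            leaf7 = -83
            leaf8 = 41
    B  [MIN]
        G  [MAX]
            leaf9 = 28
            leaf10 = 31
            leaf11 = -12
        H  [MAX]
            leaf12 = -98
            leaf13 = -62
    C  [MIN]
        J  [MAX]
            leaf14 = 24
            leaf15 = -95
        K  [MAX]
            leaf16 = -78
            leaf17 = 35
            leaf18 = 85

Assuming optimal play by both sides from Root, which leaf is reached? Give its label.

D (MAX): max(55, -30, -23) = 55
E (MAX): max(77, 48) = 77
F (MAX): max(30, -83, 41) = 41
A (MIN): min(55, 77, 41) = 41
G (MAX): max(28, 31, -12) = 31
H (MAX): max(-98, -62) = -62
B (MIN): min(31, -62) = -62
J (MAX): max(24, -95) = 24
K (MAX): max(-78, 35, 85) = 85
C (MIN): min(24, 85) = 24
Root (MAX): max(41, -62, 24) = 41
At Root, MAX picks A (highest: 41).
At A, MIN picks F (lowest: 41).
At F, MAX picks leaf8 (highest: 41).
Terminal value 41.

leaf8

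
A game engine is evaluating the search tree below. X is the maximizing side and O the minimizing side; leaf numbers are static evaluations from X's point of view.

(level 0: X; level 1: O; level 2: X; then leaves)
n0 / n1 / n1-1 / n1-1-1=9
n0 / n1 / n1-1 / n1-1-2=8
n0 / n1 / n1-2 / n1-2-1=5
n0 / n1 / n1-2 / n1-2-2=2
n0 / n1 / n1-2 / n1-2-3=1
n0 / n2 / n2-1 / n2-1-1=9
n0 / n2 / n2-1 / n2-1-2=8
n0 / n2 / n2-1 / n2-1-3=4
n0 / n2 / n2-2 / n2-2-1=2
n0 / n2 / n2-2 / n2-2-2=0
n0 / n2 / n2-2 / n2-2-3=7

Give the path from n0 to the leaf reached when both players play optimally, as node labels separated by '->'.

n0 -> n2 -> n2-2 -> n2-2-3

n1-1 (X): max(9, 8) = 9
n1-2 (X): max(5, 2, 1) = 5
n1 (O): min(9, 5) = 5
n2-1 (X): max(9, 8, 4) = 9
n2-2 (X): max(2, 0, 7) = 7
n2 (O): min(9, 7) = 7
n0 (X): max(5, 7) = 7
At n0, X picks n2 (highest: 7).
At n2, O picks n2-2 (lowest: 7).
At n2-2, X picks n2-2-3 (highest: 7).
Terminal value 7.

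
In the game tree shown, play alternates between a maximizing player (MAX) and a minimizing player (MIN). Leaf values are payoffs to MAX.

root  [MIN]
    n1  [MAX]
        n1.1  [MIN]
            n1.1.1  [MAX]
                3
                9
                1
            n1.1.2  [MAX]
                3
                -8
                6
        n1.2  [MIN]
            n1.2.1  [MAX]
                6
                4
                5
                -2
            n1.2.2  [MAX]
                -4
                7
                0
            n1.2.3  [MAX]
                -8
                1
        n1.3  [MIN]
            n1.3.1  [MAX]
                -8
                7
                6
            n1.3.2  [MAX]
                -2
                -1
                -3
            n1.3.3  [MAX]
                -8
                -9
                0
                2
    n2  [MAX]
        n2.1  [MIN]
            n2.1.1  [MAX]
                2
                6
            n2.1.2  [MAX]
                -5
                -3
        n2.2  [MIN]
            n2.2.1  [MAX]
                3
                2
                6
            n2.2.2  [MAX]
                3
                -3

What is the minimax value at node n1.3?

n1.3.1 (MAX): max(-8, 7, 6) = 7
n1.3.2 (MAX): max(-2, -1, -3) = -1
n1.3.3 (MAX): max(-8, -9, 0, 2) = 2
n1.3 (MIN): min(7, -1, 2) = -1

-1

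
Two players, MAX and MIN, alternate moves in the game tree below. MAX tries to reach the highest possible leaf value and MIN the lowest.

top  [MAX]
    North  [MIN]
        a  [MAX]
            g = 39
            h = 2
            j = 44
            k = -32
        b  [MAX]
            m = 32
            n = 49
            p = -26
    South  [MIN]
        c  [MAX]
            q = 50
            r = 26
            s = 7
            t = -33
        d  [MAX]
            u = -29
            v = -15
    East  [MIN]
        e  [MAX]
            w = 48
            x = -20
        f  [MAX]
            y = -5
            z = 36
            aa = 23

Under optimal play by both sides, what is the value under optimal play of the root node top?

a (MAX): max(39, 2, 44, -32) = 44
b (MAX): max(32, 49, -26) = 49
North (MIN): min(44, 49) = 44
c (MAX): max(50, 26, 7, -33) = 50
d (MAX): max(-29, -15) = -15
South (MIN): min(50, -15) = -15
e (MAX): max(48, -20) = 48
f (MAX): max(-5, 36, 23) = 36
East (MIN): min(48, 36) = 36
top (MAX): max(44, -15, 36) = 44

44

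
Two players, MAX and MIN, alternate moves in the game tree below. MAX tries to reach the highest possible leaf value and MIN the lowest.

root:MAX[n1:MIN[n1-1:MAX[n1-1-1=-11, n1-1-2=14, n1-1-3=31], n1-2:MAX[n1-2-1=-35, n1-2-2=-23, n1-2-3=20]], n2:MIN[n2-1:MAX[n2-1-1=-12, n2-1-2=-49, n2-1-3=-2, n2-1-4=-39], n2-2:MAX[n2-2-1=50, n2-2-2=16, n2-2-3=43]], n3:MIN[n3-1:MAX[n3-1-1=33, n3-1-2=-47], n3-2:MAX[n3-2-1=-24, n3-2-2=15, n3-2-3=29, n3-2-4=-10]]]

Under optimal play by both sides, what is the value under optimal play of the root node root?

n1-1 (MAX): max(-11, 14, 31) = 31
n1-2 (MAX): max(-35, -23, 20) = 20
n1 (MIN): min(31, 20) = 20
n2-1 (MAX): max(-12, -49, -2, -39) = -2
n2-2 (MAX): max(50, 16, 43) = 50
n2 (MIN): min(-2, 50) = -2
n3-1 (MAX): max(33, -47) = 33
n3-2 (MAX): max(-24, 15, 29, -10) = 29
n3 (MIN): min(33, 29) = 29
root (MAX): max(20, -2, 29) = 29

29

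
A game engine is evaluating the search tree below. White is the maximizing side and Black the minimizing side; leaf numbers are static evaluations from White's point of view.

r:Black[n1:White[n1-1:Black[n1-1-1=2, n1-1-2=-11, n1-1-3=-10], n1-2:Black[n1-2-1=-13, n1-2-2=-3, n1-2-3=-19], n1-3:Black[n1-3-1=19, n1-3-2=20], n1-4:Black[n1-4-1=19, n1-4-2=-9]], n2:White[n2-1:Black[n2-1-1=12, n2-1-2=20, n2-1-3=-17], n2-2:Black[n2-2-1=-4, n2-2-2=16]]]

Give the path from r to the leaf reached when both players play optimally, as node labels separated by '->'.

r -> n2 -> n2-2 -> n2-2-1

n1-1 (Black): min(2, -11, -10) = -11
n1-2 (Black): min(-13, -3, -19) = -19
n1-3 (Black): min(19, 20) = 19
n1-4 (Black): min(19, -9) = -9
n1 (White): max(-11, -19, 19, -9) = 19
n2-1 (Black): min(12, 20, -17) = -17
n2-2 (Black): min(-4, 16) = -4
n2 (White): max(-17, -4) = -4
r (Black): min(19, -4) = -4
At r, Black picks n2 (lowest: -4).
At n2, White picks n2-2 (highest: -4).
At n2-2, Black picks n2-2-1 (lowest: -4).
Terminal value -4.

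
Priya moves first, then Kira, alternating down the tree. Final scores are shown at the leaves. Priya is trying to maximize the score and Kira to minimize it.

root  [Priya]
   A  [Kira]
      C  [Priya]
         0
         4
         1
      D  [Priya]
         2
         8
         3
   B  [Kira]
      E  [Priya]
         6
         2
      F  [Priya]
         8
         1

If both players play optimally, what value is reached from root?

6

C (Priya): max(0, 4, 1) = 4
D (Priya): max(2, 8, 3) = 8
A (Kira): min(4, 8) = 4
E (Priya): max(6, 2) = 6
F (Priya): max(8, 1) = 8
B (Kira): min(6, 8) = 6
root (Priya): max(4, 6) = 6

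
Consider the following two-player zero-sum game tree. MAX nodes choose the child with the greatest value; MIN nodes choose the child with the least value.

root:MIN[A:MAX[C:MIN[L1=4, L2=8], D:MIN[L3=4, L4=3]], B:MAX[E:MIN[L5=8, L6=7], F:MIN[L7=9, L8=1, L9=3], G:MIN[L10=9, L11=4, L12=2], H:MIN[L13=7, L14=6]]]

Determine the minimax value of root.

4

C (MIN): min(4, 8) = 4
D (MIN): min(4, 3) = 3
A (MAX): max(4, 3) = 4
E (MIN): min(8, 7) = 7
F (MIN): min(9, 1, 3) = 1
G (MIN): min(9, 4, 2) = 2
H (MIN): min(7, 6) = 6
B (MAX): max(7, 1, 2, 6) = 7
root (MIN): min(4, 7) = 4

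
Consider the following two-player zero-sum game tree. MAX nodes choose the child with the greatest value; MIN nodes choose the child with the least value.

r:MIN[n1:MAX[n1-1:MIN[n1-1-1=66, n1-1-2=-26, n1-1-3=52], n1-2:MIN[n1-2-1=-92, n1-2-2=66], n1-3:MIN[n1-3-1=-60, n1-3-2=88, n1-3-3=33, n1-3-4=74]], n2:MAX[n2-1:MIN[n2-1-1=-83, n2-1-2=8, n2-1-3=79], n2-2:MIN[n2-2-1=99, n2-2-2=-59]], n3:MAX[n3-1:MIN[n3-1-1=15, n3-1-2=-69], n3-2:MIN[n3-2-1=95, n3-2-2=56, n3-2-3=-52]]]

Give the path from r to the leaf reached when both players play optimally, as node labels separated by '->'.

n1-1 (MIN): min(66, -26, 52) = -26
n1-2 (MIN): min(-92, 66) = -92
n1-3 (MIN): min(-60, 88, 33, 74) = -60
n1 (MAX): max(-26, -92, -60) = -26
n2-1 (MIN): min(-83, 8, 79) = -83
n2-2 (MIN): min(99, -59) = -59
n2 (MAX): max(-83, -59) = -59
n3-1 (MIN): min(15, -69) = -69
n3-2 (MIN): min(95, 56, -52) = -52
n3 (MAX): max(-69, -52) = -52
r (MIN): min(-26, -59, -52) = -59
At r, MIN picks n2 (lowest: -59).
At n2, MAX picks n2-2 (highest: -59).
At n2-2, MIN picks n2-2-2 (lowest: -59).
Terminal value -59.

r -> n2 -> n2-2 -> n2-2-2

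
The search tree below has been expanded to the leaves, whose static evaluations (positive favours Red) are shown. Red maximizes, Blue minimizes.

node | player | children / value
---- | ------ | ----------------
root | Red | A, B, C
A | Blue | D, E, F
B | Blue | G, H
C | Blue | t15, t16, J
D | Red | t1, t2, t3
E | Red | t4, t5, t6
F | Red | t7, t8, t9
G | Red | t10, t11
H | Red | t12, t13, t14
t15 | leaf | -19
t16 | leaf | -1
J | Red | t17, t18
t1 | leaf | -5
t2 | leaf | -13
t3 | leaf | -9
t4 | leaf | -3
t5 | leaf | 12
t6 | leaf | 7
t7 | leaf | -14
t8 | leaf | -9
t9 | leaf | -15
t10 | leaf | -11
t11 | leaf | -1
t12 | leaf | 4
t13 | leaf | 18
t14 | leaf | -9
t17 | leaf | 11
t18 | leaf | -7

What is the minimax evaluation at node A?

-9

D (Red): max(-5, -13, -9) = -5
E (Red): max(-3, 12, 7) = 12
F (Red): max(-14, -9, -15) = -9
A (Blue): min(-5, 12, -9) = -9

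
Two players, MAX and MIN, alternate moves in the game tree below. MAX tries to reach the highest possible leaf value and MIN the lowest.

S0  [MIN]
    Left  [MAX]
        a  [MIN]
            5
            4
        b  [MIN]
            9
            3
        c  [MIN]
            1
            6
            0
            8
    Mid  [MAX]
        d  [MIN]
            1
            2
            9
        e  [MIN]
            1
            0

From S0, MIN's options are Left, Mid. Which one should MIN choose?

Mid

a (MIN): min(5, 4) = 4
b (MIN): min(9, 3) = 3
c (MIN): min(1, 6, 0, 8) = 0
Left (MAX): max(4, 3, 0) = 4
d (MIN): min(1, 2, 9) = 1
e (MIN): min(1, 0) = 0
Mid (MAX): max(1, 0) = 1
S0 (MIN): min(4, 1) = 1
MIN at S0 wants the lowest of {Left=4, Mid=1}, so chooses Mid.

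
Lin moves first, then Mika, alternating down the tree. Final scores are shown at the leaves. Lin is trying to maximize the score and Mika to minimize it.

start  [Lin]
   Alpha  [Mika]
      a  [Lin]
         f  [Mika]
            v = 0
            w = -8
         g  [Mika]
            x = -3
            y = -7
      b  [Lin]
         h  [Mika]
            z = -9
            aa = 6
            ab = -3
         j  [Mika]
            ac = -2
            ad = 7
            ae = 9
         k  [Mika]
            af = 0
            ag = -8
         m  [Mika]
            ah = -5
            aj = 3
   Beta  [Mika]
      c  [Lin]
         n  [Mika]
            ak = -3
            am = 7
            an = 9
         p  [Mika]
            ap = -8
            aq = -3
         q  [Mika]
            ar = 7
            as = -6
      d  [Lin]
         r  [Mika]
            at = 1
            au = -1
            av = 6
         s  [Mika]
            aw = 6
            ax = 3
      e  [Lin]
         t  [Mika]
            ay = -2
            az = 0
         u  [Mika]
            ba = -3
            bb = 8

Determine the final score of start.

-3

f (Mika): min(0, -8) = -8
g (Mika): min(-3, -7) = -7
a (Lin): max(-8, -7) = -7
h (Mika): min(-9, 6, -3) = -9
j (Mika): min(-2, 7, 9) = -2
k (Mika): min(0, -8) = -8
m (Mika): min(-5, 3) = -5
b (Lin): max(-9, -2, -8, -5) = -2
Alpha (Mika): min(-7, -2) = -7
n (Mika): min(-3, 7, 9) = -3
p (Mika): min(-8, -3) = -8
q (Mika): min(7, -6) = -6
c (Lin): max(-3, -8, -6) = -3
r (Mika): min(1, -1, 6) = -1
s (Mika): min(6, 3) = 3
d (Lin): max(-1, 3) = 3
t (Mika): min(-2, 0) = -2
u (Mika): min(-3, 8) = -3
e (Lin): max(-2, -3) = -2
Beta (Mika): min(-3, 3, -2) = -3
start (Lin): max(-7, -3) = -3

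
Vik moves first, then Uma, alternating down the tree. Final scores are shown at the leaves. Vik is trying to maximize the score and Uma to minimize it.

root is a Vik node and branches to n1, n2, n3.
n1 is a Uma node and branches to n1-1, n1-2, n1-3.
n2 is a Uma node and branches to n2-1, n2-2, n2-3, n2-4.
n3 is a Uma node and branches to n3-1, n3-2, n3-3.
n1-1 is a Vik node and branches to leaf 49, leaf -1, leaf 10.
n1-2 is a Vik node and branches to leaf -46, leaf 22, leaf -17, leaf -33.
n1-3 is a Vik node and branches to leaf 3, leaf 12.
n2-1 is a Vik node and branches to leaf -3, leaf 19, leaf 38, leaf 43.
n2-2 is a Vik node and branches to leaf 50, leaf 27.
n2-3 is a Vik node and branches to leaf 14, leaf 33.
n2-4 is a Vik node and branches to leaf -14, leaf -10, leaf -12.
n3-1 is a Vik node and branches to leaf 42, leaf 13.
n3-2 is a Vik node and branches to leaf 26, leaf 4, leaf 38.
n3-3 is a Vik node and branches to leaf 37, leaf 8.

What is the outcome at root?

n1-1 (Vik): max(49, -1, 10) = 49
n1-2 (Vik): max(-46, 22, -17, -33) = 22
n1-3 (Vik): max(3, 12) = 12
n1 (Uma): min(49, 22, 12) = 12
n2-1 (Vik): max(-3, 19, 38, 43) = 43
n2-2 (Vik): max(50, 27) = 50
n2-3 (Vik): max(14, 33) = 33
n2-4 (Vik): max(-14, -10, -12) = -10
n2 (Uma): min(43, 50, 33, -10) = -10
n3-1 (Vik): max(42, 13) = 42
n3-2 (Vik): max(26, 4, 38) = 38
n3-3 (Vik): max(37, 8) = 37
n3 (Uma): min(42, 38, 37) = 37
root (Vik): max(12, -10, 37) = 37

37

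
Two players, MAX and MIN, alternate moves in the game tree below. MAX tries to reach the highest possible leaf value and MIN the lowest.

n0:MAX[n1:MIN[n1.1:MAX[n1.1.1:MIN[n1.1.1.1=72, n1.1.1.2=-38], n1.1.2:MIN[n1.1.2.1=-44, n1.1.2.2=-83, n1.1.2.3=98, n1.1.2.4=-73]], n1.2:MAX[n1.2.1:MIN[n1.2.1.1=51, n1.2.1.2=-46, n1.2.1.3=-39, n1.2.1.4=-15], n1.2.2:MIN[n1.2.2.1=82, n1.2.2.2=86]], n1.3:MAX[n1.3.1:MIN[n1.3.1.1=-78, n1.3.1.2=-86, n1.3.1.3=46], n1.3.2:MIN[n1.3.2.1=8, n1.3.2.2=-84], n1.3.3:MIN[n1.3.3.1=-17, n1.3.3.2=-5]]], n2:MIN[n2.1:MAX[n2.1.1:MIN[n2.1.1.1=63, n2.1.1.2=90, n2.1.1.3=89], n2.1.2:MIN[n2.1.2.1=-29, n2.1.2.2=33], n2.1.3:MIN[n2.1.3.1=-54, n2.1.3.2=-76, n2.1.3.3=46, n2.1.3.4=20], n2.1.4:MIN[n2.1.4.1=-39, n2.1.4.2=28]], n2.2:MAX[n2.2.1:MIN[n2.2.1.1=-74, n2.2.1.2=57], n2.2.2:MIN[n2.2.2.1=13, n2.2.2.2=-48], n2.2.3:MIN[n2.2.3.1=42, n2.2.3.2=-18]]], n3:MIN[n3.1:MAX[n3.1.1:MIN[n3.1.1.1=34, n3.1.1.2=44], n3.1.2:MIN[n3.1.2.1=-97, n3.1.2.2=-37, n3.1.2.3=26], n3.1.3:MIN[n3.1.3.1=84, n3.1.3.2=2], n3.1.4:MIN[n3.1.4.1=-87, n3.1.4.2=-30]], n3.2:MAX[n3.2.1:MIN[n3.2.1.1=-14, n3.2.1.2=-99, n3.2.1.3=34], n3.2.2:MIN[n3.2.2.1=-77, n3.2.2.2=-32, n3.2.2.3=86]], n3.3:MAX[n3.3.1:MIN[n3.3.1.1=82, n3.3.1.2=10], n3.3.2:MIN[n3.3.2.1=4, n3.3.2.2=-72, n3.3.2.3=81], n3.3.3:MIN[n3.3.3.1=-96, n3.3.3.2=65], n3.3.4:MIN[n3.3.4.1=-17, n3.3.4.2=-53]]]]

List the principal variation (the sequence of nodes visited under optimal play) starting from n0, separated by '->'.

n0 -> n2 -> n2.2 -> n2.2.3 -> n2.2.3.2

n1.1.1 (MIN): min(72, -38) = -38
n1.1.2 (MIN): min(-44, -83, 98, -73) = -83
n1.1 (MAX): max(-38, -83) = -38
n1.2.1 (MIN): min(51, -46, -39, -15) = -46
n1.2.2 (MIN): min(82, 86) = 82
n1.2 (MAX): max(-46, 82) = 82
n1.3.1 (MIN): min(-78, -86, 46) = -86
n1.3.2 (MIN): min(8, -84) = -84
n1.3.3 (MIN): min(-17, -5) = -17
n1.3 (MAX): max(-86, -84, -17) = -17
n1 (MIN): min(-38, 82, -17) = -38
n2.1.1 (MIN): min(63, 90, 89) = 63
n2.1.2 (MIN): min(-29, 33) = -29
n2.1.3 (MIN): min(-54, -76, 46, 20) = -76
n2.1.4 (MIN): min(-39, 28) = -39
n2.1 (MAX): max(63, -29, -76, -39) = 63
n2.2.1 (MIN): min(-74, 57) = -74
n2.2.2 (MIN): min(13, -48) = -48
n2.2.3 (MIN): min(42, -18) = -18
n2.2 (MAX): max(-74, -48, -18) = -18
n2 (MIN): min(63, -18) = -18
n3.1.1 (MIN): min(34, 44) = 34
n3.1.2 (MIN): min(-97, -37, 26) = -97
n3.1.3 (MIN): min(84, 2) = 2
n3.1.4 (MIN): min(-87, -30) = -87
n3.1 (MAX): max(34, -97, 2, -87) = 34
n3.2.1 (MIN): min(-14, -99, 34) = -99
n3.2.2 (MIN): min(-77, -32, 86) = -77
n3.2 (MAX): max(-99, -77) = -77
n3.3.1 (MIN): min(82, 10) = 10
n3.3.2 (MIN): min(4, -72, 81) = -72
n3.3.3 (MIN): min(-96, 65) = -96
n3.3.4 (MIN): min(-17, -53) = -53
n3.3 (MAX): max(10, -72, -96, -53) = 10
n3 (MIN): min(34, -77, 10) = -77
n0 (MAX): max(-38, -18, -77) = -18
At n0, MAX picks n2 (highest: -18).
At n2, MIN picks n2.2 (lowest: -18).
At n2.2, MAX picks n2.2.3 (highest: -18).
At n2.2.3, MIN picks n2.2.3.2 (lowest: -18).
Terminal value -18.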